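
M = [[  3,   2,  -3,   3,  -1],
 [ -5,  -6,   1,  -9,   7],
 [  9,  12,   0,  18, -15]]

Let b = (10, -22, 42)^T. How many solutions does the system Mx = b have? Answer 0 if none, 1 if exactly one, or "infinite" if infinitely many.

Row reduce the augmented matrix [M | b].
R2 ← R2 + (5/3)·R1: [0, -8/3, -4, -4, 16/3, -16/3]
R3 ← R3 − (3)·R1: [0, 6, 9, 9, -12, 12]
R3 ← R3 + (9/4)·R2: [0, 0, 0, 0, 0, 0]
The echelon form has 2 nonzero rows, and every pivot lies in the first 5 columns, so rank(M) = rank([M|b]) = 2.
The system is consistent.
rank = 2 < 5 unknowns, so there are infinitely many solutions.

infinite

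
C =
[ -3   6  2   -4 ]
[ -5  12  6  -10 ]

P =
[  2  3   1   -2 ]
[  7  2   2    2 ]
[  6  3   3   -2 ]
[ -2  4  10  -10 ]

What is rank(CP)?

2

First compute CP:
[[ 56,  -7, -25,  54],
 [130, -13, -63, 122]]
Now row reduce the product.
R2 ← R2 − (65/28)·R1: [0, 13/4, -139/28, -47/14]
2 nonzero rows, so rank(CP) = 2.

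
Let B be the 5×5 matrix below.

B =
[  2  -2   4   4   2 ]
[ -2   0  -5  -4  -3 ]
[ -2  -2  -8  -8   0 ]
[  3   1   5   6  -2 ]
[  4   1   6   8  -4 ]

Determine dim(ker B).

Row reduce to echelon form.
R2 ← R2 + R1: [0, -2, -1, 0, -1]
R3 ← R3 + R1: [0, -4, -4, -4, 2]
R4 ← R4 − (3/2)·R1: [0, 4, -1, 0, -5]
R5 ← R5 − (2)·R1: [0, 5, -2, 0, -8]
R3 ← R3 − (2)·R2: [0, 0, -2, -4, 4]
R4 ← R4 + (2)·R2: [0, 0, -3, 0, -7]
R5 ← R5 + (5/2)·R2: [0, 0, -9/2, 0, -21/2]
R4 ← R4 − (3/2)·R3: [0, 0, 0, 6, -13]
R5 ← R5 − (9/4)·R3: [0, 0, 0, 9, -39/2]
R5 ← R5 − (3/2)·R4: [0, 0, 0, 0, 0]
4 nonzero rows, so rank(B) = 4.
B has 5 columns; by rank–nullity, nullity = 5 − 4 = 1.

1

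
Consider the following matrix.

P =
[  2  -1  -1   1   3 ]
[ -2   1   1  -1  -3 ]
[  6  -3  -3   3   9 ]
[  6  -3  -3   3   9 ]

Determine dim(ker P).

4

Row reduce to echelon form.
R2 ← R2 + R1: [0, 0, 0, 0, 0]
R3 ← R3 − (3)·R1: [0, 0, 0, 0, 0]
R4 ← R4 − (3)·R1: [0, 0, 0, 0, 0]
1 nonzero row, so rank(P) = 1.
P has 5 columns; by rank–nullity, nullity = 5 − 1 = 4.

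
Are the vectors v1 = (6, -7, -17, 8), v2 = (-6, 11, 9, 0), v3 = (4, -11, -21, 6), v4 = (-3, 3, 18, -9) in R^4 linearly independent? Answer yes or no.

Form the matrix with these vectors as rows and row reduce.
R2 ← R2 + R1: [0, 4, -8, 8]
R3 ← R3 − (2/3)·R1: [0, -19/3, -29/3, 2/3]
R4 ← R4 + (1/2)·R1: [0, -1/2, 19/2, -5]
R3 ← R3 + (19/12)·R2: [0, 0, -67/3, 40/3]
R4 ← R4 + (1/8)·R2: [0, 0, 17/2, -4]
R4 ← R4 + (51/134)·R3: [0, 0, 0, 72/67]
4 nonzero rows, so the 4 vectors span a space of dimension 4.
Since 4 = 4, the vectors are linearly independent.

yes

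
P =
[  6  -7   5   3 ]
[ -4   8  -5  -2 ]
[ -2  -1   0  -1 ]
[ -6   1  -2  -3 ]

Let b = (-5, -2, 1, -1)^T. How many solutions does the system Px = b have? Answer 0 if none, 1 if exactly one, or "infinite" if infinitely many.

0

Row reduce the augmented matrix [P | b].
R2 ← R2 + (2/3)·R1: [0, 10/3, -5/3, 0, -16/3]
R3 ← R3 + (1/3)·R1: [0, -10/3, 5/3, 0, -2/3]
R4 ← R4 + R1: [0, -6, 3, 0, -6]
R3 ← R3 + R2: [0, 0, 0, 0, -6]
R4 ← R4 + (9/5)·R2: [0, 0, 0, 0, -78/5]
R4 ← R4 − (13/5)·R3: [0, 0, 0, 0, 0]
The echelon form has 3 nonzero rows; the last pivot sits in the augmented column, so rank(P) = 2 but rank([P|b]) = 3.
Since the ranks differ, the system is inconsistent.
It has no solutions.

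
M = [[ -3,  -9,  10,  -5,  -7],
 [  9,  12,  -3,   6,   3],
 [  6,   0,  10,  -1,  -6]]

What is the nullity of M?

Row reduce to echelon form.
R2 ← R2 + (3)·R1: [0, -15, 27, -9, -18]
R3 ← R3 + (2)·R1: [0, -18, 30, -11, -20]
R3 ← R3 − (6/5)·R2: [0, 0, -12/5, -1/5, 8/5]
3 nonzero rows, so rank(M) = 3.
M has 5 columns; by rank–nullity, nullity = 5 − 3 = 2.

2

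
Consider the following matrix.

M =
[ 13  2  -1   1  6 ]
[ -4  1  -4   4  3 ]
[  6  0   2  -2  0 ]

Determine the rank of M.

2

Row reduce to echelon form.
R2 ← R2 + (4/13)·R1: [0, 21/13, -56/13, 56/13, 63/13]
R3 ← R3 − (6/13)·R1: [0, -12/13, 32/13, -32/13, -36/13]
R3 ← R3 + (4/7)·R2: [0, 0, 0, 0, 0]
Echelon form has 2 nonzero rows, so rank(M) = 2.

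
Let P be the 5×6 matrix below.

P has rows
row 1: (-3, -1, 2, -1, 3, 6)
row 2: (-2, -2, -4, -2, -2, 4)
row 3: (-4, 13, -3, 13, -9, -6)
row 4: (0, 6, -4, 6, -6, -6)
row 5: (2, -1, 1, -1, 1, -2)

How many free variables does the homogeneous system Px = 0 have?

Row reduce to echelon form.
R2 ← R2 − (2/3)·R1: [0, -4/3, -16/3, -4/3, -4, 0]
R3 ← R3 − (4/3)·R1: [0, 43/3, -17/3, 43/3, -13, -14]
R5 ← R5 + (2/3)·R1: [0, -5/3, 7/3, -5/3, 3, 2]
R3 ← R3 + (43/4)·R2: [0, 0, -63, 0, -56, -14]
R4 ← R4 + (9/2)·R2: [0, 0, -28, 0, -24, -6]
R5 ← R5 − (5/4)·R2: [0, 0, 9, 0, 8, 2]
R4 ← R4 − (4/9)·R3: [0, 0, 0, 0, 8/9, 2/9]
R5 ← R5 + (1/7)·R3: [0, 0, 0, 0, 0, 0]
4 nonzero rows, so rank(P) = 4.
P has 6 columns; by rank–nullity, nullity = 6 − 4 = 2.

2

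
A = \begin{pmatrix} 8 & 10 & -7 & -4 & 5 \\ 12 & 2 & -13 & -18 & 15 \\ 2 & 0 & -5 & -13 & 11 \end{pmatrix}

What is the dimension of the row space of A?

3

Row reduce to echelon form.
R2 ← R2 − (3/2)·R1: [0, -13, -5/2, -12, 15/2]
R3 ← R3 − (1/4)·R1: [0, -5/2, -13/4, -12, 39/4]
R3 ← R3 − (5/26)·R2: [0, 0, -36/13, -126/13, 108/13]
Echelon form has 3 nonzero rows, so rank(A) = 3.
The row space has dimension equal to the rank: 3.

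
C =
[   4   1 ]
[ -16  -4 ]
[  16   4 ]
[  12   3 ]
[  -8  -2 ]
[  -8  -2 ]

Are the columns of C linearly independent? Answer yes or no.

Row reduce C to echelon form.
R2 ← R2 + (4)·R1: [0, 0]
R3 ← R3 − (4)·R1: [0, 0]
R4 ← R4 − (3)·R1: [0, 0]
R5 ← R5 + (2)·R1: [0, 0]
R6 ← R6 + (2)·R1: [0, 0]
1 pivot among 2 columns.
Only 1 < 2 pivot columns, so the columns are linearly dependent.

no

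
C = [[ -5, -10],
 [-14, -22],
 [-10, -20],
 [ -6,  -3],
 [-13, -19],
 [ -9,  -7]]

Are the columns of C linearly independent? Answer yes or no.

Row reduce C to echelon form.
R2 ← R2 − (14/5)·R1: [0, 6]
R3 ← R3 − (2)·R1: [0, 0]
R4 ← R4 − (6/5)·R1: [0, 9]
R5 ← R5 − (13/5)·R1: [0, 7]
R6 ← R6 − (9/5)·R1: [0, 11]
R4 ← R4 − (3/2)·R2: [0, 0]
R5 ← R5 − (7/6)·R2: [0, 0]
R6 ← R6 − (11/6)·R2: [0, 0]
2 pivots among 2 columns.
Every column is a pivot column, so the columns are linearly independent.

yes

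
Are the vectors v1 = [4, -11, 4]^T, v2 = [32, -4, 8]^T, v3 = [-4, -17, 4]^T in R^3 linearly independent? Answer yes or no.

no

Form the matrix with these vectors as rows and row reduce.
R2 ← R2 − (8)·R1: [0, 84, -24]
R3 ← R3 + R1: [0, -28, 8]
R3 ← R3 + (1/3)·R2: [0, 0, 0]
2 nonzero rows, so the 3 vectors span a space of dimension 2.
Since 2 < 3, the vectors are linearly dependent.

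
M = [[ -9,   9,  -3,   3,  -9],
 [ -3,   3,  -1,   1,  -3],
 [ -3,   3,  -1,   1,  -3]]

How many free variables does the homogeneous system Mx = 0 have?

Row reduce to echelon form.
R2 ← R2 − (1/3)·R1: [0, 0, 0, 0, 0]
R3 ← R3 − (1/3)·R1: [0, 0, 0, 0, 0]
1 nonzero row, so rank(M) = 1.
M has 5 columns; by rank–nullity, nullity = 5 − 1 = 4.

4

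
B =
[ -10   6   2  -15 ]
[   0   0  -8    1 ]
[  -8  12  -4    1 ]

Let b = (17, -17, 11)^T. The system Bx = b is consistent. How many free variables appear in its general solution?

Row reduce the augmented matrix [B | b].
R3 ← R3 − (4/5)·R1: [0, 36/5, -28/5, 13, -13/5]
Swap R2 ↔ R3
The echelon form has 3 nonzero rows, and every pivot lies in the first 4 columns, so rank(B) = rank([B|b]) = 3.
The system is consistent.
Free variables = (unknowns) − (rank) = 4 − 3 = 1.

1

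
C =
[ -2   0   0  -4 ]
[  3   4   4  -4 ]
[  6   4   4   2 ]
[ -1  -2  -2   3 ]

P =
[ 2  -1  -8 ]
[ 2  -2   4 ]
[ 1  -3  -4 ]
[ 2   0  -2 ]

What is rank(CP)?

2

First compute CP:
[[-12,   2,  24],
 [ 10, -23, -16],
 [ 28, -26, -52],
 [ -2,  11,   2]]
Now row reduce the product.
R2 ← R2 + (5/6)·R1: [0, -64/3, 4]
R3 ← R3 + (7/3)·R1: [0, -64/3, 4]
R4 ← R4 − (1/6)·R1: [0, 32/3, -2]
R3 ← R3 − R2: [0, 0, 0]
R4 ← R4 + (1/2)·R2: [0, 0, 0]
2 nonzero rows, so rank(CP) = 2.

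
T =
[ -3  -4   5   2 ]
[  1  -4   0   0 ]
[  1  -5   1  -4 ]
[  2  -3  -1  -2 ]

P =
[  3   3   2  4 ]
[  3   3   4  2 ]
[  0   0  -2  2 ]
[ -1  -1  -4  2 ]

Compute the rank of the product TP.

2

First compute TP:
[[-23, -23, -40,  -6],
 [ -9,  -9, -14,  -4],
 [ -8,  -8,  -4, -12],
 [ -1,  -1,   2,  -4]]
Now row reduce the product.
R2 ← R2 − (9/23)·R1: [0, 0, 38/23, -38/23]
R3 ← R3 − (8/23)·R1: [0, 0, 228/23, -228/23]
R4 ← R4 − (1/23)·R1: [0, 0, 86/23, -86/23]
R3 ← R3 − (6)·R2: [0, 0, 0, 0]
R4 ← R4 − (43/19)·R2: [0, 0, 0, 0]
2 nonzero rows, so rank(TP) = 2.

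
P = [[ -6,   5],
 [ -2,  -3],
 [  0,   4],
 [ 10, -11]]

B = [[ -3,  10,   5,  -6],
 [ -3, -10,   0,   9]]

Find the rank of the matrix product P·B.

2

First compute PB:
[[  3, -110, -30,  81],
 [ 15,  10, -10, -15],
 [-12, -40,   0,  36],
 [  3, 210,  50, -159]]
Now row reduce the product.
R2 ← R2 − (5)·R1: [0, 560, 140, -420]
R3 ← R3 + (4)·R1: [0, -480, -120, 360]
R4 ← R4 − R1: [0, 320, 80, -240]
R3 ← R3 + (6/7)·R2: [0, 0, 0, 0]
R4 ← R4 − (4/7)·R2: [0, 0, 0, 0]
2 nonzero rows, so rank(PB) = 2.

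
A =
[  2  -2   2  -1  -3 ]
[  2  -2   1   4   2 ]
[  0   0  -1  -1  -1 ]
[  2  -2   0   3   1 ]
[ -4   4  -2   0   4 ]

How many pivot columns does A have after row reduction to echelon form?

Row reduce to echelon form.
R2 ← R2 − R1: [0, 0, -1, 5, 5]
R4 ← R4 − R1: [0, 0, -2, 4, 4]
R5 ← R5 + (2)·R1: [0, 0, 2, -2, -2]
R3 ← R3 − R2: [0, 0, 0, -6, -6]
R4 ← R4 − (2)·R2: [0, 0, 0, -6, -6]
R5 ← R5 + (2)·R2: [0, 0, 0, 8, 8]
R4 ← R4 − R3: [0, 0, 0, 0, 0]
R5 ← R5 + (4/3)·R3: [0, 0, 0, 0, 0]
Echelon form has 3 nonzero rows, so rank(A) = 3.
Each nonzero row contributes one pivot column: 3 pivot columns.

3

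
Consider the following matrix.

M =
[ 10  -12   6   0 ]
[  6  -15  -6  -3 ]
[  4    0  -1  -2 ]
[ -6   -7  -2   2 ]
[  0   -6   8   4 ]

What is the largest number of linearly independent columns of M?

Row reduce to echelon form.
R2 ← R2 − (3/5)·R1: [0, -39/5, -48/5, -3]
R3 ← R3 − (2/5)·R1: [0, 24/5, -17/5, -2]
R4 ← R4 + (3/5)·R1: [0, -71/5, 8/5, 2]
R3 ← R3 + (8/13)·R2: [0, 0, -121/13, -50/13]
R4 ← R4 − (71/39)·R2: [0, 0, 248/13, 97/13]
R5 ← R5 − (10/13)·R2: [0, 0, 200/13, 82/13]
R4 ← R4 + (248/121)·R3: [0, 0, 0, -51/121]
R5 ← R5 + (200/121)·R3: [0, 0, 0, -6/121]
R5 ← R5 − (2/17)·R4: [0, 0, 0, 0]
Echelon form has 4 nonzero rows, so rank(M) = 4.
The rank gives the maximum number of linearly independent columns: 4.

4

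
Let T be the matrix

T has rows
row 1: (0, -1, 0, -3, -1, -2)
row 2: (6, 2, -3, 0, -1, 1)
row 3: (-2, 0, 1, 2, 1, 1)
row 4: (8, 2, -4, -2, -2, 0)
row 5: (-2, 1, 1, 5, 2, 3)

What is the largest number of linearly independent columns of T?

Row reduce to echelon form.
Swap R1 ↔ R2
R3 ← R3 + (1/3)·R1: [0, 2/3, 0, 2, 2/3, 4/3]
R4 ← R4 − (4/3)·R1: [0, -2/3, 0, -2, -2/3, -4/3]
R5 ← R5 + (1/3)·R1: [0, 5/3, 0, 5, 5/3, 10/3]
R3 ← R3 + (2/3)·R2: [0, 0, 0, 0, 0, 0]
R4 ← R4 − (2/3)·R2: [0, 0, 0, 0, 0, 0]
R5 ← R5 + (5/3)·R2: [0, 0, 0, 0, 0, 0]
Echelon form has 2 nonzero rows, so rank(T) = 2.
The rank gives the maximum number of linearly independent columns: 2.

2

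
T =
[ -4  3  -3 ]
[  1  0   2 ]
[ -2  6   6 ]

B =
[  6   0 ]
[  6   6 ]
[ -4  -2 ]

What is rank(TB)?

First compute TB:
[[  6,  24],
 [ -2,  -4],
 [  0,  24]]
Now row reduce the product.
R2 ← R2 + (1/3)·R1: [0, 4]
R3 ← R3 − (6)·R2: [0, 0]
2 nonzero rows, so rank(TB) = 2.

2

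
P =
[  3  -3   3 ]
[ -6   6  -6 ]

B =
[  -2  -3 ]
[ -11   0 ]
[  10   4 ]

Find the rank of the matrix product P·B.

First compute PB:
[[ 57,   3],
 [-114,  -6]]
Now row reduce the product.
R2 ← R2 + (2)·R1: [0, 0]
1 nonzero row, so rank(PB) = 1.

1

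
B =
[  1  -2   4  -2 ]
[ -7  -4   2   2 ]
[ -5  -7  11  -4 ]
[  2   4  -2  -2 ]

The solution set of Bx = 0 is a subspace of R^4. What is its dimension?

Row reduce to echelon form.
R2 ← R2 + (7)·R1: [0, -18, 30, -12]
R3 ← R3 + (5)·R1: [0, -17, 31, -14]
R4 ← R4 − (2)·R1: [0, 8, -10, 2]
R3 ← R3 − (17/18)·R2: [0, 0, 8/3, -8/3]
R4 ← R4 + (4/9)·R2: [0, 0, 10/3, -10/3]
R4 ← R4 − (5/4)·R3: [0, 0, 0, 0]
3 nonzero rows, so rank(B) = 3.
B has 4 columns; by rank–nullity, nullity = 4 − 3 = 1.

1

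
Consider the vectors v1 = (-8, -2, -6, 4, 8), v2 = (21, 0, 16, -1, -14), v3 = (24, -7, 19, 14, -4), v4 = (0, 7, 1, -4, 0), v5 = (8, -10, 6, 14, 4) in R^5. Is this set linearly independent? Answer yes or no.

Form the matrix with these vectors as rows and row reduce.
R2 ← R2 + (21/8)·R1: [0, -21/4, 1/4, 19/2, 7]
R3 ← R3 + (3)·R1: [0, -13, 1, 26, 20]
R5 ← R5 + R1: [0, -12, 0, 18, 12]
R3 ← R3 − (52/21)·R2: [0, 0, 8/21, 52/21, 8/3]
R4 ← R4 + (4/3)·R2: [0, 0, 4/3, 26/3, 28/3]
R5 ← R5 − (16/7)·R2: [0, 0, -4/7, -26/7, -4]
R4 ← R4 − (7/2)·R3: [0, 0, 0, 0, 0]
R5 ← R5 + (3/2)·R3: [0, 0, 0, 0, 0]
3 nonzero rows, so the 5 vectors span a space of dimension 3.
Since 3 < 5, the vectors are linearly dependent.

no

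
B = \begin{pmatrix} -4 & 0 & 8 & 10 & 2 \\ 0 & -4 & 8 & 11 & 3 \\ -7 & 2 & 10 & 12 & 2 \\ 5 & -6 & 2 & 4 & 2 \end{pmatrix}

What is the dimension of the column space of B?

2

Row reduce to echelon form.
R3 ← R3 − (7/4)·R1: [0, 2, -4, -11/2, -3/2]
R4 ← R4 + (5/4)·R1: [0, -6, 12, 33/2, 9/2]
R3 ← R3 + (1/2)·R2: [0, 0, 0, 0, 0]
R4 ← R4 − (3/2)·R2: [0, 0, 0, 0, 0]
Echelon form has 2 nonzero rows, so rank(B) = 2.
The column space has dimension equal to the rank: 2.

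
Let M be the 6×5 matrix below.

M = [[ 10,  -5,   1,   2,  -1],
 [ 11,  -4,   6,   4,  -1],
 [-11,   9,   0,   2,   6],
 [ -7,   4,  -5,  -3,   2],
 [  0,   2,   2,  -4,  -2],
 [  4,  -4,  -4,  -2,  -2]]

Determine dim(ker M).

Row reduce to echelon form.
R2 ← R2 − (11/10)·R1: [0, 3/2, 49/10, 9/5, 1/10]
R3 ← R3 + (11/10)·R1: [0, 7/2, 11/10, 21/5, 49/10]
R4 ← R4 + (7/10)·R1: [0, 1/2, -43/10, -8/5, 13/10]
R6 ← R6 − (2/5)·R1: [0, -2, -22/5, -14/5, -8/5]
R3 ← R3 − (7/3)·R2: [0, 0, -31/3, 0, 14/3]
R4 ← R4 − (1/3)·R2: [0, 0, -89/15, -11/5, 19/15]
R5 ← R5 − (4/3)·R2: [0, 0, -68/15, -32/5, -32/15]
R6 ← R6 + (4/3)·R2: [0, 0, 32/15, -2/5, -22/15]
R4 ← R4 − (89/155)·R3: [0, 0, 0, -11/5, -219/155]
R5 ← R5 − (68/155)·R3: [0, 0, 0, -32/5, -648/155]
R6 ← R6 + (32/155)·R3: [0, 0, 0, -2/5, -78/155]
R5 ← R5 − (32/11)·R4: [0, 0, 0, 0, -24/341]
R6 ← R6 − (2/11)·R4: [0, 0, 0, 0, -84/341]
R6 ← R6 − (7/2)·R5: [0, 0, 0, 0, 0]
5 nonzero rows, so rank(M) = 5.
M has 5 columns; by rank–nullity, nullity = 5 − 5 = 0.

0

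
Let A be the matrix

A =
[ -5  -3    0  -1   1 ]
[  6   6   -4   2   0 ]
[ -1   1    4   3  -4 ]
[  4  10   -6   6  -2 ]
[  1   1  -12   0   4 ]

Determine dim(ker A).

1

Row reduce to echelon form.
R2 ← R2 + (6/5)·R1: [0, 12/5, -4, 4/5, 6/5]
R3 ← R3 − (1/5)·R1: [0, 8/5, 4, 16/5, -21/5]
R4 ← R4 + (4/5)·R1: [0, 38/5, -6, 26/5, -6/5]
R5 ← R5 + (1/5)·R1: [0, 2/5, -12, -1/5, 21/5]
R3 ← R3 − (2/3)·R2: [0, 0, 20/3, 8/3, -5]
R4 ← R4 − (19/6)·R2: [0, 0, 20/3, 8/3, -5]
R5 ← R5 − (1/6)·R2: [0, 0, -34/3, -1/3, 4]
R4 ← R4 − R3: [0, 0, 0, 0, 0]
R5 ← R5 + (17/10)·R3: [0, 0, 0, 21/5, -9/2]
Swap R4 ↔ R5
4 nonzero rows, so rank(A) = 4.
A has 5 columns; by rank–nullity, nullity = 5 − 4 = 1.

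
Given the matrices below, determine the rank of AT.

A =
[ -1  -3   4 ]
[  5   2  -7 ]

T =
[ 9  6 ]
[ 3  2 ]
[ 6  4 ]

First compute AT:
[[  6,   4],
 [  9,   6]]
Now row reduce the product.
R2 ← R2 − (3/2)·R1: [0, 0]
1 nonzero row, so rank(AT) = 1.

1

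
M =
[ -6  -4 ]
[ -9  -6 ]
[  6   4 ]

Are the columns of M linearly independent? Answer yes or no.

Row reduce M to echelon form.
R2 ← R2 − (3/2)·R1: [0, 0]
R3 ← R3 + R1: [0, 0]
1 pivot among 2 columns.
Only 1 < 2 pivot columns, so the columns are linearly dependent.

no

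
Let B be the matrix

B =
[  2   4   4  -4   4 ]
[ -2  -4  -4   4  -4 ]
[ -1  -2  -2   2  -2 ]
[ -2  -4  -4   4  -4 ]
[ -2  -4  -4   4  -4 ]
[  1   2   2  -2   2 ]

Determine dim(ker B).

4

Row reduce to echelon form.
R2 ← R2 + R1: [0, 0, 0, 0, 0]
R3 ← R3 + (1/2)·R1: [0, 0, 0, 0, 0]
R4 ← R4 + R1: [0, 0, 0, 0, 0]
R5 ← R5 + R1: [0, 0, 0, 0, 0]
R6 ← R6 − (1/2)·R1: [0, 0, 0, 0, 0]
1 nonzero row, so rank(B) = 1.
B has 5 columns; by rank–nullity, nullity = 5 − 1 = 4.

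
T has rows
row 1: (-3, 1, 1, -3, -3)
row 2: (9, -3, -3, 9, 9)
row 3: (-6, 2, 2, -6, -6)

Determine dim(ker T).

Row reduce to echelon form.
R2 ← R2 + (3)·R1: [0, 0, 0, 0, 0]
R3 ← R3 − (2)·R1: [0, 0, 0, 0, 0]
1 nonzero row, so rank(T) = 1.
T has 5 columns; by rank–nullity, nullity = 5 − 1 = 4.

4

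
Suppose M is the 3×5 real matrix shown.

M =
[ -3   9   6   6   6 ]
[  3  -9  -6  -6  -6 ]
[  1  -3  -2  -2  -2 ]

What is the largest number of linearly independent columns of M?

Row reduce to echelon form.
R2 ← R2 + R1: [0, 0, 0, 0, 0]
R3 ← R3 + (1/3)·R1: [0, 0, 0, 0, 0]
Echelon form has 1 nonzero row, so rank(M) = 1.
The rank gives the maximum number of linearly independent columns: 1.

1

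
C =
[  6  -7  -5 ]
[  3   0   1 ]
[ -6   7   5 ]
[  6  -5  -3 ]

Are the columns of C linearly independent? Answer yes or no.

Row reduce C to echelon form.
R2 ← R2 − (1/2)·R1: [0, 7/2, 7/2]
R3 ← R3 + R1: [0, 0, 0]
R4 ← R4 − R1: [0, 2, 2]
R4 ← R4 − (4/7)·R2: [0, 0, 0]
2 pivots among 3 columns.
Only 2 < 3 pivot columns, so the columns are linearly dependent.

no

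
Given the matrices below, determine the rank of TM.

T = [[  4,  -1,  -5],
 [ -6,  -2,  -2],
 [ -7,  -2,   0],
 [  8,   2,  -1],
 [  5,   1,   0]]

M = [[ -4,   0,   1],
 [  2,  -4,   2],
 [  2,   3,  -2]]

3

First compute TM:
[[-28, -11,  12],
 [ 16,   2,  -6],
 [ 24,   8, -11],
 [-30, -11,  14],
 [-18,  -4,   7]]
Now row reduce the product.
R2 ← R2 + (4/7)·R1: [0, -30/7, 6/7]
R3 ← R3 + (6/7)·R1: [0, -10/7, -5/7]
R4 ← R4 − (15/14)·R1: [0, 11/14, 8/7]
R5 ← R5 − (9/14)·R1: [0, 43/14, -5/7]
R3 ← R3 − (1/3)·R2: [0, 0, -1]
R4 ← R4 + (11/60)·R2: [0, 0, 13/10]
R5 ← R5 + (43/60)·R2: [0, 0, -1/10]
R4 ← R4 + (13/10)·R3: [0, 0, 0]
R5 ← R5 − (1/10)·R3: [0, 0, 0]
3 nonzero rows, so rank(TM) = 3.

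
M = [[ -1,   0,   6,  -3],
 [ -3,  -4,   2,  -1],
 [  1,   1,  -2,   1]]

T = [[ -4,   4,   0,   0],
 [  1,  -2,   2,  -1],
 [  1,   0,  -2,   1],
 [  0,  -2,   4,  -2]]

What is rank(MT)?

2

First compute MT:
[[ 10,   2, -24,  12],
 [ 10,  -2, -16,   8],
 [ -5,   0,  10,  -5]]
Now row reduce the product.
R2 ← R2 − R1: [0, -4, 8, -4]
R3 ← R3 + (1/2)·R1: [0, 1, -2, 1]
R3 ← R3 + (1/4)·R2: [0, 0, 0, 0]
2 nonzero rows, so rank(MT) = 2.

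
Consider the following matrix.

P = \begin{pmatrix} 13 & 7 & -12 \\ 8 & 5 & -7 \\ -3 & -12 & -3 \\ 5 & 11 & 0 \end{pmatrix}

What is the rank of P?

2

Row reduce to echelon form.
R2 ← R2 − (8/13)·R1: [0, 9/13, 5/13]
R3 ← R3 + (3/13)·R1: [0, -135/13, -75/13]
R4 ← R4 − (5/13)·R1: [0, 108/13, 60/13]
R3 ← R3 + (15)·R2: [0, 0, 0]
R4 ← R4 − (12)·R2: [0, 0, 0]
Echelon form has 2 nonzero rows, so rank(P) = 2.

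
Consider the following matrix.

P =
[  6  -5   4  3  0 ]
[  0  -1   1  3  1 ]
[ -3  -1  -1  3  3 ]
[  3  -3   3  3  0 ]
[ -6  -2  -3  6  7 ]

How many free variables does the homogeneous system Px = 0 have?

Row reduce to echelon form.
R3 ← R3 + (1/2)·R1: [0, -7/2, 1, 9/2, 3]
R4 ← R4 − (1/2)·R1: [0, -1/2, 1, 3/2, 0]
R5 ← R5 + R1: [0, -7, 1, 9, 7]
R3 ← R3 − (7/2)·R2: [0, 0, -5/2, -6, -1/2]
R4 ← R4 − (1/2)·R2: [0, 0, 1/2, 0, -1/2]
R5 ← R5 − (7)·R2: [0, 0, -6, -12, 0]
R4 ← R4 + (1/5)·R3: [0, 0, 0, -6/5, -3/5]
R5 ← R5 − (12/5)·R3: [0, 0, 0, 12/5, 6/5]
R5 ← R5 + (2)·R4: [0, 0, 0, 0, 0]
4 nonzero rows, so rank(P) = 4.
P has 5 columns; by rank–nullity, nullity = 5 − 4 = 1.

1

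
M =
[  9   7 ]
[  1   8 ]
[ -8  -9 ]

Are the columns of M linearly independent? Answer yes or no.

Row reduce M to echelon form.
R2 ← R2 − (1/9)·R1: [0, 65/9]
R3 ← R3 + (8/9)·R1: [0, -25/9]
R3 ← R3 + (5/13)·R2: [0, 0]
2 pivots among 2 columns.
Every column is a pivot column, so the columns are linearly independent.

yes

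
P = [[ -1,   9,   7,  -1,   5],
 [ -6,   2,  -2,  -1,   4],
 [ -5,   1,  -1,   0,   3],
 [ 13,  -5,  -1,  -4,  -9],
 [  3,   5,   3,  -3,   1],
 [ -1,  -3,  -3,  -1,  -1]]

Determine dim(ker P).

Row reduce to echelon form.
R2 ← R2 − (6)·R1: [0, -52, -44, 5, -26]
R3 ← R3 − (5)·R1: [0, -44, -36, 5, -22]
R4 ← R4 + (13)·R1: [0, 112, 90, -17, 56]
R5 ← R5 + (3)·R1: [0, 32, 24, -6, 16]
R6 ← R6 − R1: [0, -12, -10, 0, -6]
R3 ← R3 − (11/13)·R2: [0, 0, 16/13, 10/13, 0]
R4 ← R4 + (28/13)·R2: [0, 0, -62/13, -81/13, 0]
R5 ← R5 + (8/13)·R2: [0, 0, -40/13, -38/13, 0]
R6 ← R6 − (3/13)·R2: [0, 0, 2/13, -15/13, 0]
R4 ← R4 + (31/8)·R3: [0, 0, 0, -13/4, 0]
R5 ← R5 + (5/2)·R3: [0, 0, 0, -1, 0]
R6 ← R6 − (1/8)·R3: [0, 0, 0, -5/4, 0]
R5 ← R5 − (4/13)·R4: [0, 0, 0, 0, 0]
R6 ← R6 − (5/13)·R4: [0, 0, 0, 0, 0]
4 nonzero rows, so rank(P) = 4.
P has 5 columns; by rank–nullity, nullity = 5 − 4 = 1.

1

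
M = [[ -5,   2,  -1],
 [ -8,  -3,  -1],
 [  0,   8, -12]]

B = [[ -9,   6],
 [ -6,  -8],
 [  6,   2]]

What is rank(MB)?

2

First compute MB:
[[ 27, -48],
 [ 84, -26],
 [-120, -88]]
Now row reduce the product.
R2 ← R2 − (28/9)·R1: [0, 370/3]
R3 ← R3 + (40/9)·R1: [0, -904/3]
R3 ← R3 + (452/185)·R2: [0, 0]
2 nonzero rows, so rank(MB) = 2.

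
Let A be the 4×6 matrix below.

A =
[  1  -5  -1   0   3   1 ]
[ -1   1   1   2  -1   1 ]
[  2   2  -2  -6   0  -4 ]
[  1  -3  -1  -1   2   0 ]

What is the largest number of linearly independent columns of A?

2

Row reduce to echelon form.
R2 ← R2 + R1: [0, -4, 0, 2, 2, 2]
R3 ← R3 − (2)·R1: [0, 12, 0, -6, -6, -6]
R4 ← R4 − R1: [0, 2, 0, -1, -1, -1]
R3 ← R3 + (3)·R2: [0, 0, 0, 0, 0, 0]
R4 ← R4 + (1/2)·R2: [0, 0, 0, 0, 0, 0]
Echelon form has 2 nonzero rows, so rank(A) = 2.
The rank gives the maximum number of linearly independent columns: 2.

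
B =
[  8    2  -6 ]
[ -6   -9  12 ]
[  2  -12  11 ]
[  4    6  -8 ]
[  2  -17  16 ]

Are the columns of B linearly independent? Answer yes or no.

no

Row reduce B to echelon form.
R2 ← R2 + (3/4)·R1: [0, -15/2, 15/2]
R3 ← R3 − (1/4)·R1: [0, -25/2, 25/2]
R4 ← R4 − (1/2)·R1: [0, 5, -5]
R5 ← R5 − (1/4)·R1: [0, -35/2, 35/2]
R3 ← R3 − (5/3)·R2: [0, 0, 0]
R4 ← R4 + (2/3)·R2: [0, 0, 0]
R5 ← R5 − (7/3)·R2: [0, 0, 0]
2 pivots among 3 columns.
Only 2 < 3 pivot columns, so the columns are linearly dependent.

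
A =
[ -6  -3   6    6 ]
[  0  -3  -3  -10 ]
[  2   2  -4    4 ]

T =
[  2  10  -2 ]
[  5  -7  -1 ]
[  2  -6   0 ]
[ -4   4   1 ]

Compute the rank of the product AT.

First compute AT:
[[-39, -51,  21],
 [ 19,  -1,  -7],
 [-10,  46,  -2]]
Now row reduce the product.
R2 ← R2 + (19/39)·R1: [0, -336/13, 42/13]
R3 ← R3 − (10/39)·R1: [0, 768/13, -96/13]
R3 ← R3 + (16/7)·R2: [0, 0, 0]
2 nonzero rows, so rank(AT) = 2.

2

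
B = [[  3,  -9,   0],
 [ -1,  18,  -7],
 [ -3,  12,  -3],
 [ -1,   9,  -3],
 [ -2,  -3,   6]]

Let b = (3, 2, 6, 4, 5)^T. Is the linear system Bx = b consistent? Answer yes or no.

Row reduce the augmented matrix [B | b].
R2 ← R2 + (1/3)·R1: [0, 15, -7, 3]
R3 ← R3 + R1: [0, 3, -3, 9]
R4 ← R4 + (1/3)·R1: [0, 6, -3, 5]
R5 ← R5 + (2/3)·R1: [0, -9, 6, 7]
R3 ← R3 − (1/5)·R2: [0, 0, -8/5, 42/5]
R4 ← R4 − (2/5)·R2: [0, 0, -1/5, 19/5]
R5 ← R5 + (3/5)·R2: [0, 0, 9/5, 44/5]
R4 ← R4 − (1/8)·R3: [0, 0, 0, 11/4]
R5 ← R5 + (9/8)·R3: [0, 0, 0, 73/4]
R5 ← R5 − (73/11)·R4: [0, 0, 0, 0]
The echelon form has 4 nonzero rows; the last pivot sits in the augmented column, so rank(B) = 3 but rank([B|b]) = 4.
Since the ranks differ, the system is inconsistent.

no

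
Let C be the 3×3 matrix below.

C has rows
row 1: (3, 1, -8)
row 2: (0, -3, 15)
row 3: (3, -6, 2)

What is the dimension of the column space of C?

3

Row reduce to echelon form.
R3 ← R3 − R1: [0, -7, 10]
R3 ← R3 − (7/3)·R2: [0, 0, -25]
Echelon form has 3 nonzero rows, so rank(C) = 3.
The column space has dimension equal to the rank: 3.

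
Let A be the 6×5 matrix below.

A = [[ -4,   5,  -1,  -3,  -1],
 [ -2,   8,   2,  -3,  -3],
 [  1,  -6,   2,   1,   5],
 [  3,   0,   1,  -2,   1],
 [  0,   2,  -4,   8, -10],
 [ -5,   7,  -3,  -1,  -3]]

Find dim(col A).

Row reduce to echelon form.
R2 ← R2 − (1/2)·R1: [0, 11/2, 5/2, -3/2, -5/2]
R3 ← R3 + (1/4)·R1: [0, -19/4, 7/4, 1/4, 19/4]
R4 ← R4 + (3/4)·R1: [0, 15/4, 1/4, -17/4, 1/4]
R6 ← R6 − (5/4)·R1: [0, 3/4, -7/4, 11/4, -7/4]
R3 ← R3 + (19/22)·R2: [0, 0, 43/11, -23/22, 57/22]
R4 ← R4 − (15/22)·R2: [0, 0, -16/11, -71/22, 43/22]
R5 ← R5 − (4/11)·R2: [0, 0, -54/11, 94/11, -100/11]
R6 ← R6 − (3/22)·R2: [0, 0, -23/11, 65/22, -31/22]
R4 ← R4 + (16/43)·R3: [0, 0, 0, -311/86, 251/86]
R5 ← R5 + (54/43)·R3: [0, 0, 0, 311/43, -251/43]
R6 ← R6 + (23/43)·R3: [0, 0, 0, 103/43, -1/43]
R5 ← R5 + (2)·R4: [0, 0, 0, 0, 0]
R6 ← R6 + (206/311)·R4: [0, 0, 0, 0, 594/311]
Swap R5 ↔ R6
Echelon form has 5 nonzero rows, so rank(A) = 5.
The column space has dimension equal to the rank: 5.

5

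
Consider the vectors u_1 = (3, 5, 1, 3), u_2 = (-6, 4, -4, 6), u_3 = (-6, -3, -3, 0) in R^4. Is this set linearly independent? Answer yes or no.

Form the matrix with these vectors as rows and row reduce.
R2 ← R2 + (2)·R1: [0, 14, -2, 12]
R3 ← R3 + (2)·R1: [0, 7, -1, 6]
R3 ← R3 − (1/2)·R2: [0, 0, 0, 0]
2 nonzero rows, so the 3 vectors span a space of dimension 2.
Since 2 < 3, the vectors are linearly dependent.

no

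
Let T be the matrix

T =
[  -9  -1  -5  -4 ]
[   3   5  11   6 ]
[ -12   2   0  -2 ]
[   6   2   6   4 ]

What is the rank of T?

2

Row reduce to echelon form.
R2 ← R2 + (1/3)·R1: [0, 14/3, 28/3, 14/3]
R3 ← R3 − (4/3)·R1: [0, 10/3, 20/3, 10/3]
R4 ← R4 + (2/3)·R1: [0, 4/3, 8/3, 4/3]
R3 ← R3 − (5/7)·R2: [0, 0, 0, 0]
R4 ← R4 − (2/7)·R2: [0, 0, 0, 0]
Echelon form has 2 nonzero rows, so rank(T) = 2.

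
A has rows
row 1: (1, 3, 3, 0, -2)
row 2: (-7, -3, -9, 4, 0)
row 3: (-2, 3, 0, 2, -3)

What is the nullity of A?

3

Row reduce to echelon form.
R2 ← R2 + (7)·R1: [0, 18, 12, 4, -14]
R3 ← R3 + (2)·R1: [0, 9, 6, 2, -7]
R3 ← R3 − (1/2)·R2: [0, 0, 0, 0, 0]
2 nonzero rows, so rank(A) = 2.
A has 5 columns; by rank–nullity, nullity = 5 − 2 = 3.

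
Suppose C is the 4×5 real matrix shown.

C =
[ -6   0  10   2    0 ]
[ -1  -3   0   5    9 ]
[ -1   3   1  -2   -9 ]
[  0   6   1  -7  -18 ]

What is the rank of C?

Row reduce to echelon form.
R2 ← R2 − (1/6)·R1: [0, -3, -5/3, 14/3, 9]
R3 ← R3 − (1/6)·R1: [0, 3, -2/3, -7/3, -9]
R3 ← R3 + R2: [0, 0, -7/3, 7/3, 0]
R4 ← R4 + (2)·R2: [0, 0, -7/3, 7/3, 0]
R4 ← R4 − R3: [0, 0, 0, 0, 0]
Echelon form has 3 nonzero rows, so rank(C) = 3.

3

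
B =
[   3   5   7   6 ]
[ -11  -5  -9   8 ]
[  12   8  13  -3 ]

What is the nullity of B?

2

Row reduce to echelon form.
R2 ← R2 + (11/3)·R1: [0, 40/3, 50/3, 30]
R3 ← R3 − (4)·R1: [0, -12, -15, -27]
R3 ← R3 + (9/10)·R2: [0, 0, 0, 0]
2 nonzero rows, so rank(B) = 2.
B has 4 columns; by rank–nullity, nullity = 4 − 2 = 2.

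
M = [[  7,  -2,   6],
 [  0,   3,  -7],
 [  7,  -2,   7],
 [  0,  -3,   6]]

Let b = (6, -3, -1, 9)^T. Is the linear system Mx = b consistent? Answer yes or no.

Row reduce the augmented matrix [M | b].
R3 ← R3 − R1: [0, 0, 1, -7]
R4 ← R4 + R2: [0, 0, -1, 6]
R4 ← R4 + R3: [0, 0, 0, -1]
The echelon form has 4 nonzero rows; the last pivot sits in the augmented column, so rank(M) = 3 but rank([M|b]) = 4.
Since the ranks differ, the system is inconsistent.

no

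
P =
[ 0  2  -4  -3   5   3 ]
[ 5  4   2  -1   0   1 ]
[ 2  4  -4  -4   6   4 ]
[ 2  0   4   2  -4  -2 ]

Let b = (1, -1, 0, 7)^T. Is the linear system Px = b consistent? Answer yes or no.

no

Row reduce the augmented matrix [P | b].
Swap R1 ↔ R2
R3 ← R3 − (2/5)·R1: [0, 12/5, -24/5, -18/5, 6, 18/5, 2/5]
R4 ← R4 − (2/5)·R1: [0, -8/5, 16/5, 12/5, -4, -12/5, 37/5]
R3 ← R3 − (6/5)·R2: [0, 0, 0, 0, 0, 0, -4/5]
R4 ← R4 + (4/5)·R2: [0, 0, 0, 0, 0, 0, 41/5]
R4 ← R4 + (41/4)·R3: [0, 0, 0, 0, 0, 0, 0]
The echelon form has 3 nonzero rows; the last pivot sits in the augmented column, so rank(P) = 2 but rank([P|b]) = 3.
Since the ranks differ, the system is inconsistent.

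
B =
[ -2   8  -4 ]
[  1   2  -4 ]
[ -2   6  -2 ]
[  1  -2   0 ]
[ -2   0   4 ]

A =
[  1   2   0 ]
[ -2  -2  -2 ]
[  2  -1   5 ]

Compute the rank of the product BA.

2

First compute BA:
[[-26, -16, -36],
 [-11,   2, -24],
 [-18, -14, -22],
 [  5,   6,   4],
 [  6,  -8,  20]]
Now row reduce the product.
R2 ← R2 − (11/26)·R1: [0, 114/13, -114/13]
R3 ← R3 − (9/13)·R1: [0, -38/13, 38/13]
R4 ← R4 + (5/26)·R1: [0, 38/13, -38/13]
R5 ← R5 + (3/13)·R1: [0, -152/13, 152/13]
R3 ← R3 + (1/3)·R2: [0, 0, 0]
R4 ← R4 − (1/3)·R2: [0, 0, 0]
R5 ← R5 + (4/3)·R2: [0, 0, 0]
2 nonzero rows, so rank(BA) = 2.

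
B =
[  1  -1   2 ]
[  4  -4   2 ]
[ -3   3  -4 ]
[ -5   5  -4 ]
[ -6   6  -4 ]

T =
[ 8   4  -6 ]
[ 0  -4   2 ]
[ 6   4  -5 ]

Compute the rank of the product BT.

First compute BT:
[[ 20,  16, -18],
 [ 44,  40, -42],
 [-48, -40,  44],
 [-64, -56,  60],
 [-72, -64,  68]]
Now row reduce the product.
R2 ← R2 − (11/5)·R1: [0, 24/5, -12/5]
R3 ← R3 + (12/5)·R1: [0, -8/5, 4/5]
R4 ← R4 + (16/5)·R1: [0, -24/5, 12/5]
R5 ← R5 + (18/5)·R1: [0, -32/5, 16/5]
R3 ← R3 + (1/3)·R2: [0, 0, 0]
R4 ← R4 + R2: [0, 0, 0]
R5 ← R5 + (4/3)·R2: [0, 0, 0]
2 nonzero rows, so rank(BT) = 2.

2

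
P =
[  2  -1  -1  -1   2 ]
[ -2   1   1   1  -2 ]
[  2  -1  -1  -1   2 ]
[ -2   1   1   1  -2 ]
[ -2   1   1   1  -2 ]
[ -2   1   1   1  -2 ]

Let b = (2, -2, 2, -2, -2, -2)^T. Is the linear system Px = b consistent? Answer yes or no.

Row reduce the augmented matrix [P | b].
R2 ← R2 + R1: [0, 0, 0, 0, 0, 0]
R3 ← R3 − R1: [0, 0, 0, 0, 0, 0]
R4 ← R4 + R1: [0, 0, 0, 0, 0, 0]
R5 ← R5 + R1: [0, 0, 0, 0, 0, 0]
R6 ← R6 + R1: [0, 0, 0, 0, 0, 0]
The echelon form has 1 nonzero rows, and every pivot lies in the first 5 columns, so rank(P) = rank([P|b]) = 1.
The system is consistent.

yes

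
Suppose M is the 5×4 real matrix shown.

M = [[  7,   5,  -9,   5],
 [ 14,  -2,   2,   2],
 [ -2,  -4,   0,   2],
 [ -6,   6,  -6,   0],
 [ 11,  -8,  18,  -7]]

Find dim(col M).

Row reduce to echelon form.
R2 ← R2 − (2)·R1: [0, -12, 20, -8]
R3 ← R3 + (2/7)·R1: [0, -18/7, -18/7, 24/7]
R4 ← R4 + (6/7)·R1: [0, 72/7, -96/7, 30/7]
R5 ← R5 − (11/7)·R1: [0, -111/7, 225/7, -104/7]
R3 ← R3 − (3/14)·R2: [0, 0, -48/7, 36/7]
R4 ← R4 + (6/7)·R2: [0, 0, 24/7, -18/7]
R5 ← R5 − (37/28)·R2: [0, 0, 40/7, -30/7]
R4 ← R4 + (1/2)·R3: [0, 0, 0, 0]
R5 ← R5 + (5/6)·R3: [0, 0, 0, 0]
Echelon form has 3 nonzero rows, so rank(M) = 3.
The column space has dimension equal to the rank: 3.

3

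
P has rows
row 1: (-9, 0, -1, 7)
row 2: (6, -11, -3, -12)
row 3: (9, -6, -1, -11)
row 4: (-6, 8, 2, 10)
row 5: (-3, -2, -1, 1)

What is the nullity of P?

Row reduce to echelon form.
R2 ← R2 + (2/3)·R1: [0, -11, -11/3, -22/3]
R3 ← R3 + R1: [0, -6, -2, -4]
R4 ← R4 − (2/3)·R1: [0, 8, 8/3, 16/3]
R5 ← R5 − (1/3)·R1: [0, -2, -2/3, -4/3]
R3 ← R3 − (6/11)·R2: [0, 0, 0, 0]
R4 ← R4 + (8/11)·R2: [0, 0, 0, 0]
R5 ← R5 − (2/11)·R2: [0, 0, 0, 0]
2 nonzero rows, so rank(P) = 2.
P has 4 columns; by rank–nullity, nullity = 4 − 2 = 2.

2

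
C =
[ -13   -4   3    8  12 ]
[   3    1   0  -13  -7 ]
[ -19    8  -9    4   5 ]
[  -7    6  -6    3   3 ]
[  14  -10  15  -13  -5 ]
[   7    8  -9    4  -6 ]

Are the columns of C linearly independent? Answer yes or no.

Row reduce C to echelon form.
R2 ← R2 + (3/13)·R1: [0, 1/13, 9/13, -145/13, -55/13]
R3 ← R3 − (19/13)·R1: [0, 180/13, -174/13, -100/13, -163/13]
R4 ← R4 − (7/13)·R1: [0, 106/13, -99/13, -17/13, -45/13]
R5 ← R5 + (14/13)·R1: [0, -186/13, 237/13, -57/13, 103/13]
R6 ← R6 + (7/13)·R1: [0, 76/13, -96/13, 108/13, 6/13]
R3 ← R3 − (180)·R2: [0, 0, -138, 2000, 749]
R4 ← R4 − (106)·R2: [0, 0, -81, 1181, 445]
R5 ← R5 + (186)·R2: [0, 0, 147, -2079, -779]
R6 ← R6 − (76)·R2: [0, 0, -60, 856, 322]
R4 ← R4 − (27/46)·R3: [0, 0, 0, 163/23, 247/46]
R5 ← R5 + (49/46)·R3: [0, 0, 0, 1183/23, 867/46]
R6 ← R6 − (10/23)·R3: [0, 0, 0, -312/23, -84/23]
R5 ← R5 − (1183/163)·R4: [0, 0, 0, 0, -3280/163]
R6 ← R6 + (312/163)·R4: [0, 0, 0, 0, 1080/163]
R6 ← R6 + (27/82)·R5: [0, 0, 0, 0, 0]
5 pivots among 5 columns.
Every column is a pivot column, so the columns are linearly independent.

yes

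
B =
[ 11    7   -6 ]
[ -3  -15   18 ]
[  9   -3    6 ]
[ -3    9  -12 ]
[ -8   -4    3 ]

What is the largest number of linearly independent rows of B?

2

Row reduce to echelon form.
R2 ← R2 + (3/11)·R1: [0, -144/11, 180/11]
R3 ← R3 − (9/11)·R1: [0, -96/11, 120/11]
R4 ← R4 + (3/11)·R1: [0, 120/11, -150/11]
R5 ← R5 + (8/11)·R1: [0, 12/11, -15/11]
R3 ← R3 − (2/3)·R2: [0, 0, 0]
R4 ← R4 + (5/6)·R2: [0, 0, 0]
R5 ← R5 + (1/12)·R2: [0, 0, 0]
Echelon form has 2 nonzero rows, so rank(B) = 2.
The rank gives the maximum number of linearly independent rows: 2.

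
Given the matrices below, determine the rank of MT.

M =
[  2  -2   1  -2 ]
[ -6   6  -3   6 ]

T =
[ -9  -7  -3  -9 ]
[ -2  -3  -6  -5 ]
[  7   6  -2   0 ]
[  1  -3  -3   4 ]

First compute MT:
[[ -9,   4,  10, -16],
 [ 27, -12, -30,  48]]
Now row reduce the product.
R2 ← R2 + (3)·R1: [0, 0, 0, 0]
1 nonzero row, so rank(MT) = 1.

1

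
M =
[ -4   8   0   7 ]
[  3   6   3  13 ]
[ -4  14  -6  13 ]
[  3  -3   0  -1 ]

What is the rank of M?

Row reduce to echelon form.
R2 ← R2 + (3/4)·R1: [0, 12, 3, 73/4]
R3 ← R3 − R1: [0, 6, -6, 6]
R4 ← R4 + (3/4)·R1: [0, 3, 0, 17/4]
R3 ← R3 − (1/2)·R2: [0, 0, -15/2, -25/8]
R4 ← R4 − (1/4)·R2: [0, 0, -3/4, -5/16]
R4 ← R4 − (1/10)·R3: [0, 0, 0, 0]
Echelon form has 3 nonzero rows, so rank(M) = 3.

3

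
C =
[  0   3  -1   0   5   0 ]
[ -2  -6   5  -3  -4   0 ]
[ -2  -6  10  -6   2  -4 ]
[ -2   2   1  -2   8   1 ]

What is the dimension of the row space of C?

Row reduce to echelon form.
Swap R1 ↔ R2
R3 ← R3 − R1: [0, 0, 5, -3, 6, -4]
R4 ← R4 − R1: [0, 8, -4, 1, 12, 1]
R4 ← R4 − (8/3)·R2: [0, 0, -4/3, 1, -4/3, 1]
R4 ← R4 + (4/15)·R3: [0, 0, 0, 1/5, 4/15, -1/15]
Echelon form has 4 nonzero rows, so rank(C) = 4.
The row space has dimension equal to the rank: 4.

4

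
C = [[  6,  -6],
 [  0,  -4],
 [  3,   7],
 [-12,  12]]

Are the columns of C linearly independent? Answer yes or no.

yes

Row reduce C to echelon form.
R3 ← R3 − (1/2)·R1: [0, 10]
R4 ← R4 + (2)·R1: [0, 0]
R3 ← R3 + (5/2)·R2: [0, 0]
2 pivots among 2 columns.
Every column is a pivot column, so the columns are linearly independent.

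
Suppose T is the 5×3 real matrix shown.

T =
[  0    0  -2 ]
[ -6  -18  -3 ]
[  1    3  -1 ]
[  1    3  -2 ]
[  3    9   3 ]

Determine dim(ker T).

1

Row reduce to echelon form.
Swap R1 ↔ R2
R3 ← R3 + (1/6)·R1: [0, 0, -3/2]
R4 ← R4 + (1/6)·R1: [0, 0, -5/2]
R5 ← R5 + (1/2)·R1: [0, 0, 3/2]
R3 ← R3 − (3/4)·R2: [0, 0, 0]
R4 ← R4 − (5/4)·R2: [0, 0, 0]
R5 ← R5 + (3/4)·R2: [0, 0, 0]
2 nonzero rows, so rank(T) = 2.
T has 3 columns; by rank–nullity, nullity = 3 − 2 = 1.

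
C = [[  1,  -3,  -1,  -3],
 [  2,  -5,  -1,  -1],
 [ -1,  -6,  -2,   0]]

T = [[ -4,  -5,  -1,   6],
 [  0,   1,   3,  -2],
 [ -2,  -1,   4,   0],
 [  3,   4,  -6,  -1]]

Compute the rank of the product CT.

First compute CT:
[[-11, -19,   4,  15],
 [ -9, -18, -15,  23],
 [  8,   1, -25,   6]]
Now row reduce the product.
R2 ← R2 − (9/11)·R1: [0, -27/11, -201/11, 118/11]
R3 ← R3 + (8/11)·R1: [0, -141/11, -243/11, 186/11]
R3 ← R3 − (47/9)·R2: [0, 0, 220/3, -352/9]
3 nonzero rows, so rank(CT) = 3.

3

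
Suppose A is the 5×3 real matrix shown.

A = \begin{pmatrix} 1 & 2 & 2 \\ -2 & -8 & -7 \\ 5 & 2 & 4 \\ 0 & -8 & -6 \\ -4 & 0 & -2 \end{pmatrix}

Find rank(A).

2

Row reduce to echelon form.
R2 ← R2 + (2)·R1: [0, -4, -3]
R3 ← R3 − (5)·R1: [0, -8, -6]
R5 ← R5 + (4)·R1: [0, 8, 6]
R3 ← R3 − (2)·R2: [0, 0, 0]
R4 ← R4 − (2)·R2: [0, 0, 0]
R5 ← R5 + (2)·R2: [0, 0, 0]
Echelon form has 2 nonzero rows, so rank(A) = 2.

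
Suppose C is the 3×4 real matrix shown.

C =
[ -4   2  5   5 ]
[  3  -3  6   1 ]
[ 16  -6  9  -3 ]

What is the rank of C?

3

Row reduce to echelon form.
R2 ← R2 + (3/4)·R1: [0, -3/2, 39/4, 19/4]
R3 ← R3 + (4)·R1: [0, 2, 29, 17]
R3 ← R3 + (4/3)·R2: [0, 0, 42, 70/3]
Echelon form has 3 nonzero rows, so rank(C) = 3.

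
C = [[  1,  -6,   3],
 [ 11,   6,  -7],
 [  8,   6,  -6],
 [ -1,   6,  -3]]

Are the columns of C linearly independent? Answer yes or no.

no

Row reduce C to echelon form.
R2 ← R2 − (11)·R1: [0, 72, -40]
R3 ← R3 − (8)·R1: [0, 54, -30]
R4 ← R4 + R1: [0, 0, 0]
R3 ← R3 − (3/4)·R2: [0, 0, 0]
2 pivots among 3 columns.
Only 2 < 3 pivot columns, so the columns are linearly dependent.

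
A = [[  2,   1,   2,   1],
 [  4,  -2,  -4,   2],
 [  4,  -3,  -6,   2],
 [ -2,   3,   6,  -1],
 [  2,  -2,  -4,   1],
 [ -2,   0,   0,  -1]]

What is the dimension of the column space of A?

2

Row reduce to echelon form.
R2 ← R2 − (2)·R1: [0, -4, -8, 0]
R3 ← R3 − (2)·R1: [0, -5, -10, 0]
R4 ← R4 + R1: [0, 4, 8, 0]
R5 ← R5 − R1: [0, -3, -6, 0]
R6 ← R6 + R1: [0, 1, 2, 0]
R3 ← R3 − (5/4)·R2: [0, 0, 0, 0]
R4 ← R4 + R2: [0, 0, 0, 0]
R5 ← R5 − (3/4)·R2: [0, 0, 0, 0]
R6 ← R6 + (1/4)·R2: [0, 0, 0, 0]
Echelon form has 2 nonzero rows, so rank(A) = 2.
The column space has dimension equal to the rank: 2.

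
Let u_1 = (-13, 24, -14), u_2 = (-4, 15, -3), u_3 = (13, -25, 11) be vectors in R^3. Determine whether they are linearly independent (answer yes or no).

yes

Form the matrix with these vectors as rows and row reduce.
R2 ← R2 − (4/13)·R1: [0, 99/13, 17/13]
R3 ← R3 + R1: [0, -1, -3]
R3 ← R3 + (13/99)·R2: [0, 0, -280/99]
3 nonzero rows, so the 3 vectors span a space of dimension 3.
Since 3 = 3, the vectors are linearly independent.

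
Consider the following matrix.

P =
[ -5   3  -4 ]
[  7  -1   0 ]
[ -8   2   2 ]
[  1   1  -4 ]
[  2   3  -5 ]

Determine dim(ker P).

0

Row reduce to echelon form.
R2 ← R2 + (7/5)·R1: [0, 16/5, -28/5]
R3 ← R3 − (8/5)·R1: [0, -14/5, 42/5]
R4 ← R4 + (1/5)·R1: [0, 8/5, -24/5]
R5 ← R5 + (2/5)·R1: [0, 21/5, -33/5]
R3 ← R3 + (7/8)·R2: [0, 0, 7/2]
R4 ← R4 − (1/2)·R2: [0, 0, -2]
R5 ← R5 − (21/16)·R2: [0, 0, 3/4]
R4 ← R4 + (4/7)·R3: [0, 0, 0]
R5 ← R5 − (3/14)·R3: [0, 0, 0]
3 nonzero rows, so rank(P) = 3.
P has 3 columns; by rank–nullity, nullity = 3 − 3 = 0.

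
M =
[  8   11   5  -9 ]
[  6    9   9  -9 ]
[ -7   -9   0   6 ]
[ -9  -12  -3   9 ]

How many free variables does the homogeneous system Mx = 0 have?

Row reduce to echelon form.
R2 ← R2 − (3/4)·R1: [0, 3/4, 21/4, -9/4]
R3 ← R3 + (7/8)·R1: [0, 5/8, 35/8, -15/8]
R4 ← R4 + (9/8)·R1: [0, 3/8, 21/8, -9/8]
R3 ← R3 − (5/6)·R2: [0, 0, 0, 0]
R4 ← R4 − (1/2)·R2: [0, 0, 0, 0]
2 nonzero rows, so rank(M) = 2.
M has 4 columns; by rank–nullity, nullity = 4 − 2 = 2.

2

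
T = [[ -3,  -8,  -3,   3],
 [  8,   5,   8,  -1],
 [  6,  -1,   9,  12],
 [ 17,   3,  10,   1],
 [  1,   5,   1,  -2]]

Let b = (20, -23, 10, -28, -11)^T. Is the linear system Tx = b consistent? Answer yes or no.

Row reduce the augmented matrix [T | b].
R2 ← R2 + (8/3)·R1: [0, -49/3, 0, 7, 91/3]
R3 ← R3 + (2)·R1: [0, -17, 3, 18, 50]
R4 ← R4 + (17/3)·R1: [0, -127/3, -7, 18, 256/3]
R5 ← R5 + (1/3)·R1: [0, 7/3, 0, -1, -13/3]
R3 ← R3 − (51/49)·R2: [0, 0, 3, 75/7, 129/7]
R4 ← R4 − (127/49)·R2: [0, 0, -7, -1/7, 47/7]
R5 ← R5 + (1/7)·R2: [0, 0, 0, 0, 0]
R4 ← R4 + (7/3)·R3: [0, 0, 0, 174/7, 348/7]
The echelon form has 4 nonzero rows, and every pivot lies in the first 4 columns, so rank(T) = rank([T|b]) = 4.
The system is consistent.

yes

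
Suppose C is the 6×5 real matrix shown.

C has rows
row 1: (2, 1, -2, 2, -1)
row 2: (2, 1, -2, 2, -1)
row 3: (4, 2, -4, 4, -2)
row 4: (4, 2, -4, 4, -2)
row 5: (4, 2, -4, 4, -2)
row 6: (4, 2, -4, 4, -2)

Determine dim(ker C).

4

Row reduce to echelon form.
R2 ← R2 − R1: [0, 0, 0, 0, 0]
R3 ← R3 − (2)·R1: [0, 0, 0, 0, 0]
R4 ← R4 − (2)·R1: [0, 0, 0, 0, 0]
R5 ← R5 − (2)·R1: [0, 0, 0, 0, 0]
R6 ← R6 − (2)·R1: [0, 0, 0, 0, 0]
1 nonzero row, so rank(C) = 1.
C has 5 columns; by rank–nullity, nullity = 5 − 1 = 4.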